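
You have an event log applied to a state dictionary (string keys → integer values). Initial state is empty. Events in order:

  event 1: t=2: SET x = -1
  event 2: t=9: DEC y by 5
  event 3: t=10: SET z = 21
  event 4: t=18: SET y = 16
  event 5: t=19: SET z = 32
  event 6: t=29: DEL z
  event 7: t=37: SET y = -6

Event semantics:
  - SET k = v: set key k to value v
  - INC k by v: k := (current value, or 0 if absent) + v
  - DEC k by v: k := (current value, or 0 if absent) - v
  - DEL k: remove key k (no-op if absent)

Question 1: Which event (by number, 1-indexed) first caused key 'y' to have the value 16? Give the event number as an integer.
Looking for first event where y becomes 16:
  event 2: y = -5
  event 3: y = -5
  event 4: y -5 -> 16  <-- first match

Answer: 4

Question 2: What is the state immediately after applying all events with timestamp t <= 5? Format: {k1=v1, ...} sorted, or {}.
Answer: {x=-1}

Derivation:
Apply events with t <= 5 (1 events):
  after event 1 (t=2: SET x = -1): {x=-1}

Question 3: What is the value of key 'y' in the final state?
Answer: -6

Derivation:
Track key 'y' through all 7 events:
  event 1 (t=2: SET x = -1): y unchanged
  event 2 (t=9: DEC y by 5): y (absent) -> -5
  event 3 (t=10: SET z = 21): y unchanged
  event 4 (t=18: SET y = 16): y -5 -> 16
  event 5 (t=19: SET z = 32): y unchanged
  event 6 (t=29: DEL z): y unchanged
  event 7 (t=37: SET y = -6): y 16 -> -6
Final: y = -6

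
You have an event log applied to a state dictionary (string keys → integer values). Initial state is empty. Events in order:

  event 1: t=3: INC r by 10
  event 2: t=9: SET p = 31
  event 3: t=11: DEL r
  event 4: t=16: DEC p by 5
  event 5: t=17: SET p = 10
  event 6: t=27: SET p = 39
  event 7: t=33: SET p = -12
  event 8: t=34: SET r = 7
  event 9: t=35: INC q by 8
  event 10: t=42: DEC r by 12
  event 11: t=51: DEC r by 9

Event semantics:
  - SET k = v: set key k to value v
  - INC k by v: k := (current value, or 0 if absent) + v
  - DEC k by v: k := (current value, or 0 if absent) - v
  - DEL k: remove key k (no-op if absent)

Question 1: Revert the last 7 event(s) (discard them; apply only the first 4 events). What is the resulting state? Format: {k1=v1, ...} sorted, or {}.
Answer: {p=26}

Derivation:
Keep first 4 events (discard last 7):
  after event 1 (t=3: INC r by 10): {r=10}
  after event 2 (t=9: SET p = 31): {p=31, r=10}
  after event 3 (t=11: DEL r): {p=31}
  after event 4 (t=16: DEC p by 5): {p=26}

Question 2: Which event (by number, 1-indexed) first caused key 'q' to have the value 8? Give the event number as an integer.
Looking for first event where q becomes 8:
  event 9: q (absent) -> 8  <-- first match

Answer: 9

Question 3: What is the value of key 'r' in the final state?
Answer: -14

Derivation:
Track key 'r' through all 11 events:
  event 1 (t=3: INC r by 10): r (absent) -> 10
  event 2 (t=9: SET p = 31): r unchanged
  event 3 (t=11: DEL r): r 10 -> (absent)
  event 4 (t=16: DEC p by 5): r unchanged
  event 5 (t=17: SET p = 10): r unchanged
  event 6 (t=27: SET p = 39): r unchanged
  event 7 (t=33: SET p = -12): r unchanged
  event 8 (t=34: SET r = 7): r (absent) -> 7
  event 9 (t=35: INC q by 8): r unchanged
  event 10 (t=42: DEC r by 12): r 7 -> -5
  event 11 (t=51: DEC r by 9): r -5 -> -14
Final: r = -14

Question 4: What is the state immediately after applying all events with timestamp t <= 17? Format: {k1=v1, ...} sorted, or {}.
Answer: {p=10}

Derivation:
Apply events with t <= 17 (5 events):
  after event 1 (t=3: INC r by 10): {r=10}
  after event 2 (t=9: SET p = 31): {p=31, r=10}
  after event 3 (t=11: DEL r): {p=31}
  after event 4 (t=16: DEC p by 5): {p=26}
  after event 5 (t=17: SET p = 10): {p=10}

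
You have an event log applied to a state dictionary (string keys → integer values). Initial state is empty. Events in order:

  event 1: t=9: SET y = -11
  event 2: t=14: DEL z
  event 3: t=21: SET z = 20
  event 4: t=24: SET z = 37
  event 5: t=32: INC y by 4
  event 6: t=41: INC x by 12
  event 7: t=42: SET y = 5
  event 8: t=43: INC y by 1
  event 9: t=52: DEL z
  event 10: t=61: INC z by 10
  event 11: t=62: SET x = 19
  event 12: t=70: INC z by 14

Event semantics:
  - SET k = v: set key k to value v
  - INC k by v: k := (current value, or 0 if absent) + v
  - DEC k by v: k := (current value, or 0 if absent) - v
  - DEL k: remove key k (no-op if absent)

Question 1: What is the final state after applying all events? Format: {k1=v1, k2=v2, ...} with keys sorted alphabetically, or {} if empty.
Answer: {x=19, y=6, z=24}

Derivation:
  after event 1 (t=9: SET y = -11): {y=-11}
  after event 2 (t=14: DEL z): {y=-11}
  after event 3 (t=21: SET z = 20): {y=-11, z=20}
  after event 4 (t=24: SET z = 37): {y=-11, z=37}
  after event 5 (t=32: INC y by 4): {y=-7, z=37}
  after event 6 (t=41: INC x by 12): {x=12, y=-7, z=37}
  after event 7 (t=42: SET y = 5): {x=12, y=5, z=37}
  after event 8 (t=43: INC y by 1): {x=12, y=6, z=37}
  after event 9 (t=52: DEL z): {x=12, y=6}
  after event 10 (t=61: INC z by 10): {x=12, y=6, z=10}
  after event 11 (t=62: SET x = 19): {x=19, y=6, z=10}
  after event 12 (t=70: INC z by 14): {x=19, y=6, z=24}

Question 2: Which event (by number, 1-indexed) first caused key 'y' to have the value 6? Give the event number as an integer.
Answer: 8

Derivation:
Looking for first event where y becomes 6:
  event 1: y = -11
  event 2: y = -11
  event 3: y = -11
  event 4: y = -11
  event 5: y = -7
  event 6: y = -7
  event 7: y = 5
  event 8: y 5 -> 6  <-- first match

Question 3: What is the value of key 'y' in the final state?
Answer: 6

Derivation:
Track key 'y' through all 12 events:
  event 1 (t=9: SET y = -11): y (absent) -> -11
  event 2 (t=14: DEL z): y unchanged
  event 3 (t=21: SET z = 20): y unchanged
  event 4 (t=24: SET z = 37): y unchanged
  event 5 (t=32: INC y by 4): y -11 -> -7
  event 6 (t=41: INC x by 12): y unchanged
  event 7 (t=42: SET y = 5): y -7 -> 5
  event 8 (t=43: INC y by 1): y 5 -> 6
  event 9 (t=52: DEL z): y unchanged
  event 10 (t=61: INC z by 10): y unchanged
  event 11 (t=62: SET x = 19): y unchanged
  event 12 (t=70: INC z by 14): y unchanged
Final: y = 6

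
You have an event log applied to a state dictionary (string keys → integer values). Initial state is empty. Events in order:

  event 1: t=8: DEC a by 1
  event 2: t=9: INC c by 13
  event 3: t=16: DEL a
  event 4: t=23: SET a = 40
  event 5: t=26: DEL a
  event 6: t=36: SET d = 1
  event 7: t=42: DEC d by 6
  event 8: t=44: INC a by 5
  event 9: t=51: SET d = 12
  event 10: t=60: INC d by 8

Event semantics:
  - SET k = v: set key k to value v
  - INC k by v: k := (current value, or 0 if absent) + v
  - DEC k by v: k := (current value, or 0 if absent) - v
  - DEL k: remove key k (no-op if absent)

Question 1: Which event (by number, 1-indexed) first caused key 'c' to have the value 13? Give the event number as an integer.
Answer: 2

Derivation:
Looking for first event where c becomes 13:
  event 2: c (absent) -> 13  <-- first match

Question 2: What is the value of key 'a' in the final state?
Track key 'a' through all 10 events:
  event 1 (t=8: DEC a by 1): a (absent) -> -1
  event 2 (t=9: INC c by 13): a unchanged
  event 3 (t=16: DEL a): a -1 -> (absent)
  event 4 (t=23: SET a = 40): a (absent) -> 40
  event 5 (t=26: DEL a): a 40 -> (absent)
  event 6 (t=36: SET d = 1): a unchanged
  event 7 (t=42: DEC d by 6): a unchanged
  event 8 (t=44: INC a by 5): a (absent) -> 5
  event 9 (t=51: SET d = 12): a unchanged
  event 10 (t=60: INC d by 8): a unchanged
Final: a = 5

Answer: 5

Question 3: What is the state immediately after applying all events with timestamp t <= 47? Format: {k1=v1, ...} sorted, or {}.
Answer: {a=5, c=13, d=-5}

Derivation:
Apply events with t <= 47 (8 events):
  after event 1 (t=8: DEC a by 1): {a=-1}
  after event 2 (t=9: INC c by 13): {a=-1, c=13}
  after event 3 (t=16: DEL a): {c=13}
  after event 4 (t=23: SET a = 40): {a=40, c=13}
  after event 5 (t=26: DEL a): {c=13}
  after event 6 (t=36: SET d = 1): {c=13, d=1}
  after event 7 (t=42: DEC d by 6): {c=13, d=-5}
  after event 8 (t=44: INC a by 5): {a=5, c=13, d=-5}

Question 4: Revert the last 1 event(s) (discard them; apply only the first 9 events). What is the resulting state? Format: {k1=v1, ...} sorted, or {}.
Answer: {a=5, c=13, d=12}

Derivation:
Keep first 9 events (discard last 1):
  after event 1 (t=8: DEC a by 1): {a=-1}
  after event 2 (t=9: INC c by 13): {a=-1, c=13}
  after event 3 (t=16: DEL a): {c=13}
  after event 4 (t=23: SET a = 40): {a=40, c=13}
  after event 5 (t=26: DEL a): {c=13}
  after event 6 (t=36: SET d = 1): {c=13, d=1}
  after event 7 (t=42: DEC d by 6): {c=13, d=-5}
  after event 8 (t=44: INC a by 5): {a=5, c=13, d=-5}
  after event 9 (t=51: SET d = 12): {a=5, c=13, d=12}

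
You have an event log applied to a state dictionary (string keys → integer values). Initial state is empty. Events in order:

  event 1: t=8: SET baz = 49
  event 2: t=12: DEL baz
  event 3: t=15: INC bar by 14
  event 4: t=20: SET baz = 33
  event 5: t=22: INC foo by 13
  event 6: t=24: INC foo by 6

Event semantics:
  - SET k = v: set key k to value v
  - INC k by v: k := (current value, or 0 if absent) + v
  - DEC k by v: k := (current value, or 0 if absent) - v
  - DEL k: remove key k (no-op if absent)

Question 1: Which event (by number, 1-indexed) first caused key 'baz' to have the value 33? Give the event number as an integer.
Looking for first event where baz becomes 33:
  event 1: baz = 49
  event 2: baz = (absent)
  event 4: baz (absent) -> 33  <-- first match

Answer: 4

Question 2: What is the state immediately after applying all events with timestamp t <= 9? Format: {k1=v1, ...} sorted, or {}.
Answer: {baz=49}

Derivation:
Apply events with t <= 9 (1 events):
  after event 1 (t=8: SET baz = 49): {baz=49}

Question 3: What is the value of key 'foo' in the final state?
Track key 'foo' through all 6 events:
  event 1 (t=8: SET baz = 49): foo unchanged
  event 2 (t=12: DEL baz): foo unchanged
  event 3 (t=15: INC bar by 14): foo unchanged
  event 4 (t=20: SET baz = 33): foo unchanged
  event 5 (t=22: INC foo by 13): foo (absent) -> 13
  event 6 (t=24: INC foo by 6): foo 13 -> 19
Final: foo = 19

Answer: 19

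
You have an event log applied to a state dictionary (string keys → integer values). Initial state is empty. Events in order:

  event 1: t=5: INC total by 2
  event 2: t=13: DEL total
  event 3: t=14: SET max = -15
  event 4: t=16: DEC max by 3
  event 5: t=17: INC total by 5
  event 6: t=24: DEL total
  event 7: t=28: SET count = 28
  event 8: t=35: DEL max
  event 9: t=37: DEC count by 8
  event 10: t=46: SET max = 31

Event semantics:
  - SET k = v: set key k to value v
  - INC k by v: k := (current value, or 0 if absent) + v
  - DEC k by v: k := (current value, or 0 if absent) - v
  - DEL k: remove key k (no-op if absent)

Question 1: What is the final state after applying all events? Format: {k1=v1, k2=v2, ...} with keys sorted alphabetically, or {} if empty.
Answer: {count=20, max=31}

Derivation:
  after event 1 (t=5: INC total by 2): {total=2}
  after event 2 (t=13: DEL total): {}
  after event 3 (t=14: SET max = -15): {max=-15}
  after event 4 (t=16: DEC max by 3): {max=-18}
  after event 5 (t=17: INC total by 5): {max=-18, total=5}
  after event 6 (t=24: DEL total): {max=-18}
  after event 7 (t=28: SET count = 28): {count=28, max=-18}
  after event 8 (t=35: DEL max): {count=28}
  after event 9 (t=37: DEC count by 8): {count=20}
  after event 10 (t=46: SET max = 31): {count=20, max=31}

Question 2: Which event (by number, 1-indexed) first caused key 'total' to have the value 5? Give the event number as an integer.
Answer: 5

Derivation:
Looking for first event where total becomes 5:
  event 1: total = 2
  event 2: total = (absent)
  event 5: total (absent) -> 5  <-- first match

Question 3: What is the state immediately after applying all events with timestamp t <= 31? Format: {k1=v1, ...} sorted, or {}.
Answer: {count=28, max=-18}

Derivation:
Apply events with t <= 31 (7 events):
  after event 1 (t=5: INC total by 2): {total=2}
  after event 2 (t=13: DEL total): {}
  after event 3 (t=14: SET max = -15): {max=-15}
  after event 4 (t=16: DEC max by 3): {max=-18}
  after event 5 (t=17: INC total by 5): {max=-18, total=5}
  after event 6 (t=24: DEL total): {max=-18}
  after event 7 (t=28: SET count = 28): {count=28, max=-18}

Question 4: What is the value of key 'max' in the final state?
Track key 'max' through all 10 events:
  event 1 (t=5: INC total by 2): max unchanged
  event 2 (t=13: DEL total): max unchanged
  event 3 (t=14: SET max = -15): max (absent) -> -15
  event 4 (t=16: DEC max by 3): max -15 -> -18
  event 5 (t=17: INC total by 5): max unchanged
  event 6 (t=24: DEL total): max unchanged
  event 7 (t=28: SET count = 28): max unchanged
  event 8 (t=35: DEL max): max -18 -> (absent)
  event 9 (t=37: DEC count by 8): max unchanged
  event 10 (t=46: SET max = 31): max (absent) -> 31
Final: max = 31

Answer: 31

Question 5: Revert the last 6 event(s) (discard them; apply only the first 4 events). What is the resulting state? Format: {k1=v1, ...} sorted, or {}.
Answer: {max=-18}

Derivation:
Keep first 4 events (discard last 6):
  after event 1 (t=5: INC total by 2): {total=2}
  after event 2 (t=13: DEL total): {}
  after event 3 (t=14: SET max = -15): {max=-15}
  after event 4 (t=16: DEC max by 3): {max=-18}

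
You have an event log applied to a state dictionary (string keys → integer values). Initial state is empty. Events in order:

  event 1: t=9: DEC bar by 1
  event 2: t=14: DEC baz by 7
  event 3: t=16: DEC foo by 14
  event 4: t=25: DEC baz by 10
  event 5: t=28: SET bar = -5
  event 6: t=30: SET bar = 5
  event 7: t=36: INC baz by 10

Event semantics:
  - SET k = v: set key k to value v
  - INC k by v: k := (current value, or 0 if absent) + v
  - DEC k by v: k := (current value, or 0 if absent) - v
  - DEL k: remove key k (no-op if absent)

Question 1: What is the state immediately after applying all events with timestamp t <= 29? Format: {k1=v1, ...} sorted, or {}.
Apply events with t <= 29 (5 events):
  after event 1 (t=9: DEC bar by 1): {bar=-1}
  after event 2 (t=14: DEC baz by 7): {bar=-1, baz=-7}
  after event 3 (t=16: DEC foo by 14): {bar=-1, baz=-7, foo=-14}
  after event 4 (t=25: DEC baz by 10): {bar=-1, baz=-17, foo=-14}
  after event 5 (t=28: SET bar = -5): {bar=-5, baz=-17, foo=-14}

Answer: {bar=-5, baz=-17, foo=-14}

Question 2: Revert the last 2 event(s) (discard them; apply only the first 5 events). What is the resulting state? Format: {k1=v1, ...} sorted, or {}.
Keep first 5 events (discard last 2):
  after event 1 (t=9: DEC bar by 1): {bar=-1}
  after event 2 (t=14: DEC baz by 7): {bar=-1, baz=-7}
  after event 3 (t=16: DEC foo by 14): {bar=-1, baz=-7, foo=-14}
  after event 4 (t=25: DEC baz by 10): {bar=-1, baz=-17, foo=-14}
  after event 5 (t=28: SET bar = -5): {bar=-5, baz=-17, foo=-14}

Answer: {bar=-5, baz=-17, foo=-14}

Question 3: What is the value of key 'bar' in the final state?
Answer: 5

Derivation:
Track key 'bar' through all 7 events:
  event 1 (t=9: DEC bar by 1): bar (absent) -> -1
  event 2 (t=14: DEC baz by 7): bar unchanged
  event 3 (t=16: DEC foo by 14): bar unchanged
  event 4 (t=25: DEC baz by 10): bar unchanged
  event 5 (t=28: SET bar = -5): bar -1 -> -5
  event 6 (t=30: SET bar = 5): bar -5 -> 5
  event 7 (t=36: INC baz by 10): bar unchanged
Final: bar = 5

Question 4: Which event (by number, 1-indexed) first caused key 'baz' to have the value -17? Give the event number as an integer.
Looking for first event where baz becomes -17:
  event 2: baz = -7
  event 3: baz = -7
  event 4: baz -7 -> -17  <-- first match

Answer: 4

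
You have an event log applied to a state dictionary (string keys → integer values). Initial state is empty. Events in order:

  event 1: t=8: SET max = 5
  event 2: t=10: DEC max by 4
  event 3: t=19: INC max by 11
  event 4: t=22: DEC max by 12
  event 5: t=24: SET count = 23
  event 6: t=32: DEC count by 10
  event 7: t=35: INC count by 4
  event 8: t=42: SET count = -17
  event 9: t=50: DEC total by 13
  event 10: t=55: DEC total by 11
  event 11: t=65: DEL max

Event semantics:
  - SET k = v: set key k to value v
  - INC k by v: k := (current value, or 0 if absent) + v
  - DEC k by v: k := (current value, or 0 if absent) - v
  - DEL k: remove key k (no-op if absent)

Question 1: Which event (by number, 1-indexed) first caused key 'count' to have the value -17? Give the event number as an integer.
Answer: 8

Derivation:
Looking for first event where count becomes -17:
  event 5: count = 23
  event 6: count = 13
  event 7: count = 17
  event 8: count 17 -> -17  <-- first match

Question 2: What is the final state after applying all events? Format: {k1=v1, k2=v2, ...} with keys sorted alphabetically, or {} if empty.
  after event 1 (t=8: SET max = 5): {max=5}
  after event 2 (t=10: DEC max by 4): {max=1}
  after event 3 (t=19: INC max by 11): {max=12}
  after event 4 (t=22: DEC max by 12): {max=0}
  after event 5 (t=24: SET count = 23): {count=23, max=0}
  after event 6 (t=32: DEC count by 10): {count=13, max=0}
  after event 7 (t=35: INC count by 4): {count=17, max=0}
  after event 8 (t=42: SET count = -17): {count=-17, max=0}
  after event 9 (t=50: DEC total by 13): {count=-17, max=0, total=-13}
  after event 10 (t=55: DEC total by 11): {count=-17, max=0, total=-24}
  after event 11 (t=65: DEL max): {count=-17, total=-24}

Answer: {count=-17, total=-24}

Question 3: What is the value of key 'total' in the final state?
Answer: -24

Derivation:
Track key 'total' through all 11 events:
  event 1 (t=8: SET max = 5): total unchanged
  event 2 (t=10: DEC max by 4): total unchanged
  event 3 (t=19: INC max by 11): total unchanged
  event 4 (t=22: DEC max by 12): total unchanged
  event 5 (t=24: SET count = 23): total unchanged
  event 6 (t=32: DEC count by 10): total unchanged
  event 7 (t=35: INC count by 4): total unchanged
  event 8 (t=42: SET count = -17): total unchanged
  event 9 (t=50: DEC total by 13): total (absent) -> -13
  event 10 (t=55: DEC total by 11): total -13 -> -24
  event 11 (t=65: DEL max): total unchanged
Final: total = -24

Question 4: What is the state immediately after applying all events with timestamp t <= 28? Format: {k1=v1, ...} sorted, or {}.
Apply events with t <= 28 (5 events):
  after event 1 (t=8: SET max = 5): {max=5}
  after event 2 (t=10: DEC max by 4): {max=1}
  after event 3 (t=19: INC max by 11): {max=12}
  after event 4 (t=22: DEC max by 12): {max=0}
  after event 5 (t=24: SET count = 23): {count=23, max=0}

Answer: {count=23, max=0}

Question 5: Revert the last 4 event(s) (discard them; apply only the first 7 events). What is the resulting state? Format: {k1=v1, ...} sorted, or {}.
Keep first 7 events (discard last 4):
  after event 1 (t=8: SET max = 5): {max=5}
  after event 2 (t=10: DEC max by 4): {max=1}
  after event 3 (t=19: INC max by 11): {max=12}
  after event 4 (t=22: DEC max by 12): {max=0}
  after event 5 (t=24: SET count = 23): {count=23, max=0}
  after event 6 (t=32: DEC count by 10): {count=13, max=0}
  after event 7 (t=35: INC count by 4): {count=17, max=0}

Answer: {count=17, max=0}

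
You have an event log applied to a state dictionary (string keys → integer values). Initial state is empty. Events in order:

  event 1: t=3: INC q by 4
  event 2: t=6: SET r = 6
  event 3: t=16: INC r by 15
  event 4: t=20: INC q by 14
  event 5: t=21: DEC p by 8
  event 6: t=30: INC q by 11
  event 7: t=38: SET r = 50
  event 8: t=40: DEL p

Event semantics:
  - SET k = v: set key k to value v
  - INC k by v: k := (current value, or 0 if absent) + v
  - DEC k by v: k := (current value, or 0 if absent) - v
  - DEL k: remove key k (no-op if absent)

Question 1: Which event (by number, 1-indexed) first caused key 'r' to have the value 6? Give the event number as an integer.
Answer: 2

Derivation:
Looking for first event where r becomes 6:
  event 2: r (absent) -> 6  <-- first match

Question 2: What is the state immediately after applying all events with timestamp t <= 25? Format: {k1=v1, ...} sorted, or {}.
Apply events with t <= 25 (5 events):
  after event 1 (t=3: INC q by 4): {q=4}
  after event 2 (t=6: SET r = 6): {q=4, r=6}
  after event 3 (t=16: INC r by 15): {q=4, r=21}
  after event 4 (t=20: INC q by 14): {q=18, r=21}
  after event 5 (t=21: DEC p by 8): {p=-8, q=18, r=21}

Answer: {p=-8, q=18, r=21}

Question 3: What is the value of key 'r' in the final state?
Track key 'r' through all 8 events:
  event 1 (t=3: INC q by 4): r unchanged
  event 2 (t=6: SET r = 6): r (absent) -> 6
  event 3 (t=16: INC r by 15): r 6 -> 21
  event 4 (t=20: INC q by 14): r unchanged
  event 5 (t=21: DEC p by 8): r unchanged
  event 6 (t=30: INC q by 11): r unchanged
  event 7 (t=38: SET r = 50): r 21 -> 50
  event 8 (t=40: DEL p): r unchanged
Final: r = 50

Answer: 50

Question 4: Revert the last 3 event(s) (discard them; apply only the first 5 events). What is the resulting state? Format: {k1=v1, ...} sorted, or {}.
Keep first 5 events (discard last 3):
  after event 1 (t=3: INC q by 4): {q=4}
  after event 2 (t=6: SET r = 6): {q=4, r=6}
  after event 3 (t=16: INC r by 15): {q=4, r=21}
  after event 4 (t=20: INC q by 14): {q=18, r=21}
  after event 5 (t=21: DEC p by 8): {p=-8, q=18, r=21}

Answer: {p=-8, q=18, r=21}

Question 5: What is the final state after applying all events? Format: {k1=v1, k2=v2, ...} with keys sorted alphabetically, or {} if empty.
  after event 1 (t=3: INC q by 4): {q=4}
  after event 2 (t=6: SET r = 6): {q=4, r=6}
  after event 3 (t=16: INC r by 15): {q=4, r=21}
  after event 4 (t=20: INC q by 14): {q=18, r=21}
  after event 5 (t=21: DEC p by 8): {p=-8, q=18, r=21}
  after event 6 (t=30: INC q by 11): {p=-8, q=29, r=21}
  after event 7 (t=38: SET r = 50): {p=-8, q=29, r=50}
  after event 8 (t=40: DEL p): {q=29, r=50}

Answer: {q=29, r=50}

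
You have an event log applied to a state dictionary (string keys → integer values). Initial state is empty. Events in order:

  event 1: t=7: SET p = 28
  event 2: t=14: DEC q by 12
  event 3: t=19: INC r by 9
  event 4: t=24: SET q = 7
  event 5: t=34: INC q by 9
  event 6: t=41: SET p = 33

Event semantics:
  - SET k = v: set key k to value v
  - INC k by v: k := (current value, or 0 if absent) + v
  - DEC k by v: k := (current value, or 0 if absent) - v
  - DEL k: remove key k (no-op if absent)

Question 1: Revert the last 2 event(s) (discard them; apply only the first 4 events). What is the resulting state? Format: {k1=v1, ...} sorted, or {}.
Answer: {p=28, q=7, r=9}

Derivation:
Keep first 4 events (discard last 2):
  after event 1 (t=7: SET p = 28): {p=28}
  after event 2 (t=14: DEC q by 12): {p=28, q=-12}
  after event 3 (t=19: INC r by 9): {p=28, q=-12, r=9}
  after event 4 (t=24: SET q = 7): {p=28, q=7, r=9}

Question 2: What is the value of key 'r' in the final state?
Answer: 9

Derivation:
Track key 'r' through all 6 events:
  event 1 (t=7: SET p = 28): r unchanged
  event 2 (t=14: DEC q by 12): r unchanged
  event 3 (t=19: INC r by 9): r (absent) -> 9
  event 4 (t=24: SET q = 7): r unchanged
  event 5 (t=34: INC q by 9): r unchanged
  event 6 (t=41: SET p = 33): r unchanged
Final: r = 9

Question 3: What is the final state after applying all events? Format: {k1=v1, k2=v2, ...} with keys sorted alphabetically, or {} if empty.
Answer: {p=33, q=16, r=9}

Derivation:
  after event 1 (t=7: SET p = 28): {p=28}
  after event 2 (t=14: DEC q by 12): {p=28, q=-12}
  after event 3 (t=19: INC r by 9): {p=28, q=-12, r=9}
  after event 4 (t=24: SET q = 7): {p=28, q=7, r=9}
  after event 5 (t=34: INC q by 9): {p=28, q=16, r=9}
  after event 6 (t=41: SET p = 33): {p=33, q=16, r=9}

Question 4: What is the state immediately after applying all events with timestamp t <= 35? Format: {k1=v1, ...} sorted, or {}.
Apply events with t <= 35 (5 events):
  after event 1 (t=7: SET p = 28): {p=28}
  after event 2 (t=14: DEC q by 12): {p=28, q=-12}
  after event 3 (t=19: INC r by 9): {p=28, q=-12, r=9}
  after event 4 (t=24: SET q = 7): {p=28, q=7, r=9}
  after event 5 (t=34: INC q by 9): {p=28, q=16, r=9}

Answer: {p=28, q=16, r=9}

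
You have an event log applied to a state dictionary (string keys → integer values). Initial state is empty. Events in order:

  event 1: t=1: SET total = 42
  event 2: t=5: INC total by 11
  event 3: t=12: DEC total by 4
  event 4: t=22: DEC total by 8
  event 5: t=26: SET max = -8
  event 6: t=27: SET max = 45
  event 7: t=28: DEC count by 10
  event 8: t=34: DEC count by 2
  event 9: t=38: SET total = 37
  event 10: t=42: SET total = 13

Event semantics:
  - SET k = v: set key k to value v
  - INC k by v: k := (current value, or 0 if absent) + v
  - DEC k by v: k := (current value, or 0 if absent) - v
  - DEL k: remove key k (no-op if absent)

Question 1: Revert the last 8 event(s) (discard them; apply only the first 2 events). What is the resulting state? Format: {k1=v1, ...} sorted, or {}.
Answer: {total=53}

Derivation:
Keep first 2 events (discard last 8):
  after event 1 (t=1: SET total = 42): {total=42}
  after event 2 (t=5: INC total by 11): {total=53}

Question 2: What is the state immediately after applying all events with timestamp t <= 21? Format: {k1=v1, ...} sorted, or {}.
Answer: {total=49}

Derivation:
Apply events with t <= 21 (3 events):
  after event 1 (t=1: SET total = 42): {total=42}
  after event 2 (t=5: INC total by 11): {total=53}
  after event 3 (t=12: DEC total by 4): {total=49}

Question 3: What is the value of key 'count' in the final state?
Answer: -12

Derivation:
Track key 'count' through all 10 events:
  event 1 (t=1: SET total = 42): count unchanged
  event 2 (t=5: INC total by 11): count unchanged
  event 3 (t=12: DEC total by 4): count unchanged
  event 4 (t=22: DEC total by 8): count unchanged
  event 5 (t=26: SET max = -8): count unchanged
  event 6 (t=27: SET max = 45): count unchanged
  event 7 (t=28: DEC count by 10): count (absent) -> -10
  event 8 (t=34: DEC count by 2): count -10 -> -12
  event 9 (t=38: SET total = 37): count unchanged
  event 10 (t=42: SET total = 13): count unchanged
Final: count = -12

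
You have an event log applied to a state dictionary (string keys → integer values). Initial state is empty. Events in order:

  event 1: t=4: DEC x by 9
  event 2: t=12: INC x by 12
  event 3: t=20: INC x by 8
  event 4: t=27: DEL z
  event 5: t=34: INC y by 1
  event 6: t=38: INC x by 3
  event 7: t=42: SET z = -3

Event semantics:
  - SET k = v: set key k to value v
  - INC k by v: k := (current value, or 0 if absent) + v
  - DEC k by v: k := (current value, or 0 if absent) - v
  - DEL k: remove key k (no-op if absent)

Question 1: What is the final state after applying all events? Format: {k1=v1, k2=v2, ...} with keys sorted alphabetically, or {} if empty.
Answer: {x=14, y=1, z=-3}

Derivation:
  after event 1 (t=4: DEC x by 9): {x=-9}
  after event 2 (t=12: INC x by 12): {x=3}
  after event 3 (t=20: INC x by 8): {x=11}
  after event 4 (t=27: DEL z): {x=11}
  after event 5 (t=34: INC y by 1): {x=11, y=1}
  after event 6 (t=38: INC x by 3): {x=14, y=1}
  after event 7 (t=42: SET z = -3): {x=14, y=1, z=-3}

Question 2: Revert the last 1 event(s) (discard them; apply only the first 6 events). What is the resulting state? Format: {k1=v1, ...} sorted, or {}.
Answer: {x=14, y=1}

Derivation:
Keep first 6 events (discard last 1):
  after event 1 (t=4: DEC x by 9): {x=-9}
  after event 2 (t=12: INC x by 12): {x=3}
  after event 3 (t=20: INC x by 8): {x=11}
  after event 4 (t=27: DEL z): {x=11}
  after event 5 (t=34: INC y by 1): {x=11, y=1}
  after event 6 (t=38: INC x by 3): {x=14, y=1}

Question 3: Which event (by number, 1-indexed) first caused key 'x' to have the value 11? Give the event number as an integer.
Looking for first event where x becomes 11:
  event 1: x = -9
  event 2: x = 3
  event 3: x 3 -> 11  <-- first match

Answer: 3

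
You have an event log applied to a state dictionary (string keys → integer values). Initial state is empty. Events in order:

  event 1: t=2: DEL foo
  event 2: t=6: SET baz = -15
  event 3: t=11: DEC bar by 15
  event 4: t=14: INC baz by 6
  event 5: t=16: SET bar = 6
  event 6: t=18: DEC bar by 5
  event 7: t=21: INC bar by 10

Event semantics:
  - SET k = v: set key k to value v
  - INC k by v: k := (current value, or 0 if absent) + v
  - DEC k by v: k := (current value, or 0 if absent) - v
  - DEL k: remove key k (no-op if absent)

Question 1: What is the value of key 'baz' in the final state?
Answer: -9

Derivation:
Track key 'baz' through all 7 events:
  event 1 (t=2: DEL foo): baz unchanged
  event 2 (t=6: SET baz = -15): baz (absent) -> -15
  event 3 (t=11: DEC bar by 15): baz unchanged
  event 4 (t=14: INC baz by 6): baz -15 -> -9
  event 5 (t=16: SET bar = 6): baz unchanged
  event 6 (t=18: DEC bar by 5): baz unchanged
  event 7 (t=21: INC bar by 10): baz unchanged
Final: baz = -9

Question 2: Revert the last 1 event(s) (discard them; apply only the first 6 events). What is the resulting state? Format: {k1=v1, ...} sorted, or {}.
Answer: {bar=1, baz=-9}

Derivation:
Keep first 6 events (discard last 1):
  after event 1 (t=2: DEL foo): {}
  after event 2 (t=6: SET baz = -15): {baz=-15}
  after event 3 (t=11: DEC bar by 15): {bar=-15, baz=-15}
  after event 4 (t=14: INC baz by 6): {bar=-15, baz=-9}
  after event 5 (t=16: SET bar = 6): {bar=6, baz=-9}
  after event 6 (t=18: DEC bar by 5): {bar=1, baz=-9}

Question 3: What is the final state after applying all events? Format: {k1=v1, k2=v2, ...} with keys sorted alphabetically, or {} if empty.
Answer: {bar=11, baz=-9}

Derivation:
  after event 1 (t=2: DEL foo): {}
  after event 2 (t=6: SET baz = -15): {baz=-15}
  after event 3 (t=11: DEC bar by 15): {bar=-15, baz=-15}
  after event 4 (t=14: INC baz by 6): {bar=-15, baz=-9}
  after event 5 (t=16: SET bar = 6): {bar=6, baz=-9}
  after event 6 (t=18: DEC bar by 5): {bar=1, baz=-9}
  after event 7 (t=21: INC bar by 10): {bar=11, baz=-9}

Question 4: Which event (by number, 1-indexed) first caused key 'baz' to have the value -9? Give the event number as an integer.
Answer: 4

Derivation:
Looking for first event where baz becomes -9:
  event 2: baz = -15
  event 3: baz = -15
  event 4: baz -15 -> -9  <-- first match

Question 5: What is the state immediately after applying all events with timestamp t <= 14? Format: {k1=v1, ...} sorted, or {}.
Answer: {bar=-15, baz=-9}

Derivation:
Apply events with t <= 14 (4 events):
  after event 1 (t=2: DEL foo): {}
  after event 2 (t=6: SET baz = -15): {baz=-15}
  after event 3 (t=11: DEC bar by 15): {bar=-15, baz=-15}
  after event 4 (t=14: INC baz by 6): {bar=-15, baz=-9}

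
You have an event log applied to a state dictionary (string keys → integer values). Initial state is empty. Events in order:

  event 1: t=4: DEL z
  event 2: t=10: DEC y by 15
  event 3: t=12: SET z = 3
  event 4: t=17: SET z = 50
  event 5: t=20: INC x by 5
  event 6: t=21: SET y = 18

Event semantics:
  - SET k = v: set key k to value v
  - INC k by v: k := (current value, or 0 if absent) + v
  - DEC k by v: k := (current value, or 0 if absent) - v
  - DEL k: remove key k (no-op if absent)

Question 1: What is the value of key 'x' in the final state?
Track key 'x' through all 6 events:
  event 1 (t=4: DEL z): x unchanged
  event 2 (t=10: DEC y by 15): x unchanged
  event 3 (t=12: SET z = 3): x unchanged
  event 4 (t=17: SET z = 50): x unchanged
  event 5 (t=20: INC x by 5): x (absent) -> 5
  event 6 (t=21: SET y = 18): x unchanged
Final: x = 5

Answer: 5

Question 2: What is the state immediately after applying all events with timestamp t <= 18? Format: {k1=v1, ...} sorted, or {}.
Apply events with t <= 18 (4 events):
  after event 1 (t=4: DEL z): {}
  after event 2 (t=10: DEC y by 15): {y=-15}
  after event 3 (t=12: SET z = 3): {y=-15, z=3}
  after event 4 (t=17: SET z = 50): {y=-15, z=50}

Answer: {y=-15, z=50}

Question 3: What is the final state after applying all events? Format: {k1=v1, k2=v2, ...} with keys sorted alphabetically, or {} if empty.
  after event 1 (t=4: DEL z): {}
  after event 2 (t=10: DEC y by 15): {y=-15}
  after event 3 (t=12: SET z = 3): {y=-15, z=3}
  after event 4 (t=17: SET z = 50): {y=-15, z=50}
  after event 5 (t=20: INC x by 5): {x=5, y=-15, z=50}
  after event 6 (t=21: SET y = 18): {x=5, y=18, z=50}

Answer: {x=5, y=18, z=50}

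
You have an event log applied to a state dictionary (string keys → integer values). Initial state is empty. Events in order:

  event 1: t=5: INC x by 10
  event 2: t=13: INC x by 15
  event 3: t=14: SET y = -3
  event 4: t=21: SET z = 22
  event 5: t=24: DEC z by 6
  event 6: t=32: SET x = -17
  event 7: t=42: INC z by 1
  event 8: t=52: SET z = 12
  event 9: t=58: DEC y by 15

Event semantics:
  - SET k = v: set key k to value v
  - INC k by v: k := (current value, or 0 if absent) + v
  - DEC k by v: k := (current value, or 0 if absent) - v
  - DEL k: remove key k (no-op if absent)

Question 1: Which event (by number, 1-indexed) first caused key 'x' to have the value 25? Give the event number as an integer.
Answer: 2

Derivation:
Looking for first event where x becomes 25:
  event 1: x = 10
  event 2: x 10 -> 25  <-- first match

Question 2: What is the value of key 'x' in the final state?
Answer: -17

Derivation:
Track key 'x' through all 9 events:
  event 1 (t=5: INC x by 10): x (absent) -> 10
  event 2 (t=13: INC x by 15): x 10 -> 25
  event 3 (t=14: SET y = -3): x unchanged
  event 4 (t=21: SET z = 22): x unchanged
  event 5 (t=24: DEC z by 6): x unchanged
  event 6 (t=32: SET x = -17): x 25 -> -17
  event 7 (t=42: INC z by 1): x unchanged
  event 8 (t=52: SET z = 12): x unchanged
  event 9 (t=58: DEC y by 15): x unchanged
Final: x = -17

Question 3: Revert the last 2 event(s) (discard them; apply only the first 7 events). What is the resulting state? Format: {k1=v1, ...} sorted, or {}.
Answer: {x=-17, y=-3, z=17}

Derivation:
Keep first 7 events (discard last 2):
  after event 1 (t=5: INC x by 10): {x=10}
  after event 2 (t=13: INC x by 15): {x=25}
  after event 3 (t=14: SET y = -3): {x=25, y=-3}
  after event 4 (t=21: SET z = 22): {x=25, y=-3, z=22}
  after event 5 (t=24: DEC z by 6): {x=25, y=-3, z=16}
  after event 6 (t=32: SET x = -17): {x=-17, y=-3, z=16}
  after event 7 (t=42: INC z by 1): {x=-17, y=-3, z=17}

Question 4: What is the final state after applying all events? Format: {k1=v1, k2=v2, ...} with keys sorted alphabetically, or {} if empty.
Answer: {x=-17, y=-18, z=12}

Derivation:
  after event 1 (t=5: INC x by 10): {x=10}
  after event 2 (t=13: INC x by 15): {x=25}
  after event 3 (t=14: SET y = -3): {x=25, y=-3}
  after event 4 (t=21: SET z = 22): {x=25, y=-3, z=22}
  after event 5 (t=24: DEC z by 6): {x=25, y=-3, z=16}
  after event 6 (t=32: SET x = -17): {x=-17, y=-3, z=16}
  after event 7 (t=42: INC z by 1): {x=-17, y=-3, z=17}
  after event 8 (t=52: SET z = 12): {x=-17, y=-3, z=12}
  after event 9 (t=58: DEC y by 15): {x=-17, y=-18, z=12}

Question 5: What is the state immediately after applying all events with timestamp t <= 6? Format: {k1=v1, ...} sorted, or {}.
Answer: {x=10}

Derivation:
Apply events with t <= 6 (1 events):
  after event 1 (t=5: INC x by 10): {x=10}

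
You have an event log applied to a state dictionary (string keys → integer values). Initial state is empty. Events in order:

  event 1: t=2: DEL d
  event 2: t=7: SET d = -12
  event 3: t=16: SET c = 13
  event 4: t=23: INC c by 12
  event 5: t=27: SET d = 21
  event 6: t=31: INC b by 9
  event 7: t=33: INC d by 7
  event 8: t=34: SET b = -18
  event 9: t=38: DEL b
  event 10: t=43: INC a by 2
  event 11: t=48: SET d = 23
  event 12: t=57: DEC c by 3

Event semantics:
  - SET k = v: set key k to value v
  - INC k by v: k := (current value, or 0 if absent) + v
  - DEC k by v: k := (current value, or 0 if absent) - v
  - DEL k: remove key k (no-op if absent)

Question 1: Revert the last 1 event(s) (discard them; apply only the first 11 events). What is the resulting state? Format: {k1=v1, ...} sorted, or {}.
Answer: {a=2, c=25, d=23}

Derivation:
Keep first 11 events (discard last 1):
  after event 1 (t=2: DEL d): {}
  after event 2 (t=7: SET d = -12): {d=-12}
  after event 3 (t=16: SET c = 13): {c=13, d=-12}
  after event 4 (t=23: INC c by 12): {c=25, d=-12}
  after event 5 (t=27: SET d = 21): {c=25, d=21}
  after event 6 (t=31: INC b by 9): {b=9, c=25, d=21}
  after event 7 (t=33: INC d by 7): {b=9, c=25, d=28}
  after event 8 (t=34: SET b = -18): {b=-18, c=25, d=28}
  after event 9 (t=38: DEL b): {c=25, d=28}
  after event 10 (t=43: INC a by 2): {a=2, c=25, d=28}
  after event 11 (t=48: SET d = 23): {a=2, c=25, d=23}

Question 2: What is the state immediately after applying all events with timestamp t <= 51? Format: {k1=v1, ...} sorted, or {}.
Answer: {a=2, c=25, d=23}

Derivation:
Apply events with t <= 51 (11 events):
  after event 1 (t=2: DEL d): {}
  after event 2 (t=7: SET d = -12): {d=-12}
  after event 3 (t=16: SET c = 13): {c=13, d=-12}
  after event 4 (t=23: INC c by 12): {c=25, d=-12}
  after event 5 (t=27: SET d = 21): {c=25, d=21}
  after event 6 (t=31: INC b by 9): {b=9, c=25, d=21}
  after event 7 (t=33: INC d by 7): {b=9, c=25, d=28}
  after event 8 (t=34: SET b = -18): {b=-18, c=25, d=28}
  after event 9 (t=38: DEL b): {c=25, d=28}
  after event 10 (t=43: INC a by 2): {a=2, c=25, d=28}
  after event 11 (t=48: SET d = 23): {a=2, c=25, d=23}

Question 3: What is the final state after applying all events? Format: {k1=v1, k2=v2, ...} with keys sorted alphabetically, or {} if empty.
  after event 1 (t=2: DEL d): {}
  after event 2 (t=7: SET d = -12): {d=-12}
  after event 3 (t=16: SET c = 13): {c=13, d=-12}
  after event 4 (t=23: INC c by 12): {c=25, d=-12}
  after event 5 (t=27: SET d = 21): {c=25, d=21}
  after event 6 (t=31: INC b by 9): {b=9, c=25, d=21}
  after event 7 (t=33: INC d by 7): {b=9, c=25, d=28}
  after event 8 (t=34: SET b = -18): {b=-18, c=25, d=28}
  after event 9 (t=38: DEL b): {c=25, d=28}
  after event 10 (t=43: INC a by 2): {a=2, c=25, d=28}
  after event 11 (t=48: SET d = 23): {a=2, c=25, d=23}
  after event 12 (t=57: DEC c by 3): {a=2, c=22, d=23}

Answer: {a=2, c=22, d=23}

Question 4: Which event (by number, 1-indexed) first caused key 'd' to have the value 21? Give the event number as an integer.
Answer: 5

Derivation:
Looking for first event where d becomes 21:
  event 2: d = -12
  event 3: d = -12
  event 4: d = -12
  event 5: d -12 -> 21  <-- first match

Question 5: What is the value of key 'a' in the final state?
Track key 'a' through all 12 events:
  event 1 (t=2: DEL d): a unchanged
  event 2 (t=7: SET d = -12): a unchanged
  event 3 (t=16: SET c = 13): a unchanged
  event 4 (t=23: INC c by 12): a unchanged
  event 5 (t=27: SET d = 21): a unchanged
  event 6 (t=31: INC b by 9): a unchanged
  event 7 (t=33: INC d by 7): a unchanged
  event 8 (t=34: SET b = -18): a unchanged
  event 9 (t=38: DEL b): a unchanged
  event 10 (t=43: INC a by 2): a (absent) -> 2
  event 11 (t=48: SET d = 23): a unchanged
  event 12 (t=57: DEC c by 3): a unchanged
Final: a = 2

Answer: 2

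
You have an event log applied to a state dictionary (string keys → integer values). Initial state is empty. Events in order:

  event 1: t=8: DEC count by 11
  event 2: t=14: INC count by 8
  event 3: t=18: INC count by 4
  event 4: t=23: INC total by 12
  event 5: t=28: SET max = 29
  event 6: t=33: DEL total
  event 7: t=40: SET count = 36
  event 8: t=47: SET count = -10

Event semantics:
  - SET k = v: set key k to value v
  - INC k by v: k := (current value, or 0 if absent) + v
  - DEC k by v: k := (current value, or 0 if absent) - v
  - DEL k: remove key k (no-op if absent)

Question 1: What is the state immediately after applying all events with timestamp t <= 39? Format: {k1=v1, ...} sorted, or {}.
Answer: {count=1, max=29}

Derivation:
Apply events with t <= 39 (6 events):
  after event 1 (t=8: DEC count by 11): {count=-11}
  after event 2 (t=14: INC count by 8): {count=-3}
  after event 3 (t=18: INC count by 4): {count=1}
  after event 4 (t=23: INC total by 12): {count=1, total=12}
  after event 5 (t=28: SET max = 29): {count=1, max=29, total=12}
  after event 6 (t=33: DEL total): {count=1, max=29}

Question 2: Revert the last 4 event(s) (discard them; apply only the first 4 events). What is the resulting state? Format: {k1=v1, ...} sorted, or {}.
Answer: {count=1, total=12}

Derivation:
Keep first 4 events (discard last 4):
  after event 1 (t=8: DEC count by 11): {count=-11}
  after event 2 (t=14: INC count by 8): {count=-3}
  after event 3 (t=18: INC count by 4): {count=1}
  after event 4 (t=23: INC total by 12): {count=1, total=12}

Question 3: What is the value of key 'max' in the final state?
Track key 'max' through all 8 events:
  event 1 (t=8: DEC count by 11): max unchanged
  event 2 (t=14: INC count by 8): max unchanged
  event 3 (t=18: INC count by 4): max unchanged
  event 4 (t=23: INC total by 12): max unchanged
  event 5 (t=28: SET max = 29): max (absent) -> 29
  event 6 (t=33: DEL total): max unchanged
  event 7 (t=40: SET count = 36): max unchanged
  event 8 (t=47: SET count = -10): max unchanged
Final: max = 29

Answer: 29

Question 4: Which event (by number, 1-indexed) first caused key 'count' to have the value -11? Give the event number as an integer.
Answer: 1

Derivation:
Looking for first event where count becomes -11:
  event 1: count (absent) -> -11  <-- first match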